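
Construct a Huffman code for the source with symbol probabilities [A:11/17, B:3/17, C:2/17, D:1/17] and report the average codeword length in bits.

Huffman tree construction:
Combine smallest probabilities repeatedly
Resulting codes:
  A: 1 (length 1)
  B: 00 (length 2)
  C: 011 (length 3)
  D: 010 (length 3)
Average length = Σ p(s) × length(s) = 1.5294 bits


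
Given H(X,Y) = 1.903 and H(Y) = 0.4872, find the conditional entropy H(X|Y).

Chain rule: H(X,Y) = H(X|Y) + H(Y)
H(X|Y) = H(X,Y) - H(Y) = 1.903 - 0.4872 = 1.4158 bits


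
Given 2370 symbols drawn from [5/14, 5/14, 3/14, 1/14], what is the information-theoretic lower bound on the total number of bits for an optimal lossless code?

Entropy H = 1.8092 bits/symbol
Minimum bits = H × n = 1.8092 × 2370
= 4287.80 bits


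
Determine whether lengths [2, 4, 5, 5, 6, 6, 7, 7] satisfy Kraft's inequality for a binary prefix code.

Kraft inequality: Σ 2^(-l_i) ≤ 1 for prefix-free code
Calculating: 2^(-2) + 2^(-4) + 2^(-5) + 2^(-5) + 2^(-6) + 2^(-6) + 2^(-7) + 2^(-7)
= 0.25 + 0.0625 + 0.03125 + 0.03125 + 0.015625 + 0.015625 + 0.0078125 + 0.0078125
= 0.4219
Since 0.4219 ≤ 1, prefix-free code exists


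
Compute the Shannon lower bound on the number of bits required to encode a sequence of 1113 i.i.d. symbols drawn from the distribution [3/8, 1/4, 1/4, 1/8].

Entropy H = 1.9056 bits/symbol
Minimum bits = H × n = 1.9056 × 1113
= 2120.98 bits


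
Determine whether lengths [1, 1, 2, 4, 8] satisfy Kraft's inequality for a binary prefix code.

Kraft inequality: Σ 2^(-l_i) ≤ 1 for prefix-free code
Calculating: 2^(-1) + 2^(-1) + 2^(-2) + 2^(-4) + 2^(-8)
= 0.5 + 0.5 + 0.25 + 0.0625 + 0.00390625
= 1.3164
Since 1.3164 > 1, prefix-free code does not exist


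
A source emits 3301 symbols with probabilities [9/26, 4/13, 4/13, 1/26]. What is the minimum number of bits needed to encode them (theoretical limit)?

Entropy H = 1.7570 bits/symbol
Minimum bits = H × n = 1.7570 × 3301
= 5799.87 bits


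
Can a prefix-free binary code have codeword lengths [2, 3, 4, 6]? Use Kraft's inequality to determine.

Kraft inequality: Σ 2^(-l_i) ≤ 1 for prefix-free code
Calculating: 2^(-2) + 2^(-3) + 2^(-4) + 2^(-6)
= 0.25 + 0.125 + 0.0625 + 0.015625
= 0.4531
Since 0.4531 ≤ 1, prefix-free code exists


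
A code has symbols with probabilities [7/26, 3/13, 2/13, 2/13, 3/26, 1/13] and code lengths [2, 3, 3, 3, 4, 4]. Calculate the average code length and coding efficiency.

Average length L = Σ p_i × l_i = 2.9231 bits
Entropy H = 2.4729 bits
Efficiency η = H/L × 100% = 84.60%


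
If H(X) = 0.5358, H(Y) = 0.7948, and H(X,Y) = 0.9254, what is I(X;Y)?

I(X;Y) = H(X) + H(Y) - H(X,Y)
I(X;Y) = 0.5358 + 0.7948 - 0.9254 = 0.4052 bits


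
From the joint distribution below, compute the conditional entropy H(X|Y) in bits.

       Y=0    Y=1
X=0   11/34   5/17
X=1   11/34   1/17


H(X|Y) = Σ_y p(y) H(X|Y=y)
  p(Y=0) = 11/17, H(X|Y=0) = 1.0000
  p(Y=1) = 6/17, H(X|Y=1) = 0.6500
H(X|Y) = 0.6471×1.0000 + 0.3529×0.6500 = 0.8765 bits


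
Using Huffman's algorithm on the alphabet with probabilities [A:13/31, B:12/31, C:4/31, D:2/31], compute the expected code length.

Huffman tree construction:
Combine smallest probabilities repeatedly
Resulting codes:
  A: 0 (length 1)
  B: 11 (length 2)
  C: 101 (length 3)
  D: 100 (length 3)
Average length = Σ p(s) × length(s) = 1.7742 bits


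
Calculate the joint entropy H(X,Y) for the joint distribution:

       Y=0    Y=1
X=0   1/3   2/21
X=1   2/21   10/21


H(X,Y) = -Σ p(x,y) log₂ p(x,y)
  p(0,0)=1/3: -0.3333 × log₂(0.3333) = 0.5283
  p(0,1)=2/21: -0.0952 × log₂(0.0952) = 0.3231
  p(1,0)=2/21: -0.0952 × log₂(0.0952) = 0.3231
  p(1,1)=10/21: -0.4762 × log₂(0.4762) = 0.5097
H(X,Y) = 1.6842 bits


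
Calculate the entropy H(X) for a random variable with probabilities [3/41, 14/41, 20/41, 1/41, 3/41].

H(X) = -Σ p(x) log₂ p(x)
  -3/41 × log₂(3/41) = 0.2760
  -14/41 × log₂(14/41) = 0.5293
  -20/41 × log₂(20/41) = 0.5052
  -1/41 × log₂(1/41) = 0.1307
  -3/41 × log₂(3/41) = 0.2760
H(X) = 1.7173 bits


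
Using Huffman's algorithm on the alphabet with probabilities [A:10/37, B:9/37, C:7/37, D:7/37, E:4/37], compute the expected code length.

Huffman tree construction:
Combine smallest probabilities repeatedly
Resulting codes:
  A: 10 (length 2)
  B: 01 (length 2)
  C: 111 (length 3)
  D: 00 (length 2)
  E: 110 (length 3)
Average length = Σ p(s) × length(s) = 2.2973 bits


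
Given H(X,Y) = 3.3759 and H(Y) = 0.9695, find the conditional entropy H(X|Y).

Chain rule: H(X,Y) = H(X|Y) + H(Y)
H(X|Y) = H(X,Y) - H(Y) = 3.3759 - 0.9695 = 2.4064 bits


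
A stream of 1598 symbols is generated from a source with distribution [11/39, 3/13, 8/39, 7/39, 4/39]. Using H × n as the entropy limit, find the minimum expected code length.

Entropy H = 2.2537 bits/symbol
Minimum bits = H × n = 2.2537 × 1598
= 3601.49 bits


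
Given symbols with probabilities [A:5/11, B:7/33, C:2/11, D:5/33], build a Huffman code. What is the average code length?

Huffman tree construction:
Combine smallest probabilities repeatedly
Resulting codes:
  A: 0 (length 1)
  B: 10 (length 2)
  C: 111 (length 3)
  D: 110 (length 3)
Average length = Σ p(s) × length(s) = 1.8788 bits


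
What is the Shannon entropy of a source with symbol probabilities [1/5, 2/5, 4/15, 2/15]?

H(X) = -Σ p(x) log₂ p(x)
  -1/5 × log₂(1/5) = 0.4644
  -2/5 × log₂(2/5) = 0.5288
  -4/15 × log₂(4/15) = 0.5085
  -2/15 × log₂(2/15) = 0.3876
H(X) = 1.8892 bits


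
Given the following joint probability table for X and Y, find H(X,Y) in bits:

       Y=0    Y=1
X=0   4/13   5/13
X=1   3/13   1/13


H(X,Y) = -Σ p(x,y) log₂ p(x,y)
  p(0,0)=4/13: -0.3077 × log₂(0.3077) = 0.5232
  p(0,1)=5/13: -0.3846 × log₂(0.3846) = 0.5302
  p(1,0)=3/13: -0.2308 × log₂(0.2308) = 0.4882
  p(1,1)=1/13: -0.0769 × log₂(0.0769) = 0.2846
H(X,Y) = 1.8262 bits


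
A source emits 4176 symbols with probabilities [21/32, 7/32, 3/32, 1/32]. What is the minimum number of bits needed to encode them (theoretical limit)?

Entropy H = 1.3548 bits/symbol
Minimum bits = H × n = 1.3548 × 4176
= 5657.82 bits


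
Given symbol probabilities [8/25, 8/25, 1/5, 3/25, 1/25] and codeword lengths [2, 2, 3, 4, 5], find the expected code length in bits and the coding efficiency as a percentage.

Average length L = Σ p_i × l_i = 2.5600 bits
Entropy H = 2.0693 bits
Efficiency η = H/L × 100% = 80.83%


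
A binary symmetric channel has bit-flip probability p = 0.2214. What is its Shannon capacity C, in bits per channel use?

For BSC with error probability p:
C = 1 - H(p) where H(p) is binary entropy
H(0.2214) = -0.2214 × log₂(0.2214) - 0.7786 × log₂(0.7786)
H(p) = 0.7627
C = 1 - 0.7627 = 0.2373 bits/use


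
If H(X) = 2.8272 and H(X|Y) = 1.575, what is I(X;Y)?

I(X;Y) = H(X) - H(X|Y)
I(X;Y) = 2.8272 - 1.575 = 1.2522 bits


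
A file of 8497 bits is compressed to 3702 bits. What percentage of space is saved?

Space savings = (1 - Compressed/Original) × 100%
= (1 - 3702/8497) × 100%
= 56.43%


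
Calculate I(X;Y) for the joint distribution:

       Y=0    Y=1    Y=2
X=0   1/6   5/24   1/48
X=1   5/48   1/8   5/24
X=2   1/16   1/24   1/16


H(X) = 1.4819, H(Y) = 1.5774, H(X,Y) = 2.8961
I(X;Y) = H(X) + H(Y) - H(X,Y) = 0.1632 bits


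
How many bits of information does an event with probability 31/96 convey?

Information content I(x) = -log₂(p(x))
I = -log₂(31/96) = -log₂(0.3229)
I = 1.6308 bits


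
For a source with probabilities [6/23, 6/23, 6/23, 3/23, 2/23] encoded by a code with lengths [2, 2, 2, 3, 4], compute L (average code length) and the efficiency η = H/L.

Average length L = Σ p_i × l_i = 2.3043 bits
Entropy H = 2.2069 bits
Efficiency η = H/L × 100% = 95.77%


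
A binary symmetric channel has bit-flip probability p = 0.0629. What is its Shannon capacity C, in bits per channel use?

For BSC with error probability p:
C = 1 - H(p) where H(p) is binary entropy
H(0.0629) = -0.0629 × log₂(0.0629) - 0.9371 × log₂(0.9371)
H(p) = 0.3389
C = 1 - 0.3389 = 0.6611 bits/use


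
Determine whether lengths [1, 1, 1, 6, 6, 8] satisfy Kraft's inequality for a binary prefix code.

Kraft inequality: Σ 2^(-l_i) ≤ 1 for prefix-free code
Calculating: 2^(-1) + 2^(-1) + 2^(-1) + 2^(-6) + 2^(-6) + 2^(-8)
= 0.5 + 0.5 + 0.5 + 0.015625 + 0.015625 + 0.00390625
= 1.5352
Since 1.5352 > 1, prefix-free code does not exist


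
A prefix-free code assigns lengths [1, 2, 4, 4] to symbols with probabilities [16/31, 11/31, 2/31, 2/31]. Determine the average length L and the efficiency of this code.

Average length L = Σ p_i × l_i = 1.7419 bits
Entropy H = 1.5331 bits
Efficiency η = H/L × 100% = 88.01%


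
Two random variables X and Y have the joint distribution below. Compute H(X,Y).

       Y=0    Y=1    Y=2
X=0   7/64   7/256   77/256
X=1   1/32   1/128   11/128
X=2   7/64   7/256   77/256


H(X,Y) = -Σ p(x,y) log₂ p(x,y)
  p(0,0)=7/64: -0.1094 × log₂(0.1094) = 0.3492
  p(0,1)=7/256: -0.0273 × log₂(0.0273) = 0.1420
  p(0,2)=77/256: -0.3008 × log₂(0.3008) = 0.5213
  p(1,0)=1/32: -0.0312 × log₂(0.0312) = 0.1562
  p(1,1)=1/128: -0.0078 × log₂(0.0078) = 0.0547
  p(1,2)=11/128: -0.0859 × log₂(0.0859) = 0.3043
  p(2,0)=7/64: -0.1094 × log₂(0.1094) = 0.3492
  p(2,1)=7/256: -0.0273 × log₂(0.0273) = 0.1420
  p(2,2)=77/256: -0.3008 × log₂(0.3008) = 0.5213
H(X,Y) = 2.5402 bits


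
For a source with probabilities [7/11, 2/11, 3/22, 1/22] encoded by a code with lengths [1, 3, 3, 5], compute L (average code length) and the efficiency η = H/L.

Average length L = Σ p_i × l_i = 1.8182 bits
Entropy H = 1.4568 bits
Efficiency η = H/L × 100% = 80.12%


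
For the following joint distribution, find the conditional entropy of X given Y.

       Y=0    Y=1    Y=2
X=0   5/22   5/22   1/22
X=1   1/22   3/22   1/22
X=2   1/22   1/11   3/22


H(X|Y) = Σ_y p(y) H(X|Y=y)
  p(Y=0) = 7/22, H(X|Y=0) = 1.1488
  p(Y=1) = 5/11, H(X|Y=1) = 1.4855
  p(Y=2) = 5/22, H(X|Y=2) = 1.3710
H(X|Y) = 0.3182×1.1488 + 0.4545×1.4855 + 0.2273×1.3710 = 1.3523 bits


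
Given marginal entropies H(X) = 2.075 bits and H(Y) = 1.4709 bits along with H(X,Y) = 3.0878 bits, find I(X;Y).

I(X;Y) = H(X) + H(Y) - H(X,Y)
I(X;Y) = 2.075 + 1.4709 - 3.0878 = 0.4581 bits


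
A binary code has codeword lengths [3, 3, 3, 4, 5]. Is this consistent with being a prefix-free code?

Kraft inequality: Σ 2^(-l_i) ≤ 1 for prefix-free code
Calculating: 2^(-3) + 2^(-3) + 2^(-3) + 2^(-4) + 2^(-5)
= 0.125 + 0.125 + 0.125 + 0.0625 + 0.03125
= 0.4688
Since 0.4688 ≤ 1, prefix-free code exists


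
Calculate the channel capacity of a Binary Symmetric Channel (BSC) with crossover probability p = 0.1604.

For BSC with error probability p:
C = 1 - H(p) where H(p) is binary entropy
H(0.1604) = -0.1604 × log₂(0.1604) - 0.8396 × log₂(0.8396)
H(p) = 0.6353
C = 1 - 0.6353 = 0.3647 bits/use


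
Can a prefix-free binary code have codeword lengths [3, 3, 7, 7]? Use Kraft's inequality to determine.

Kraft inequality: Σ 2^(-l_i) ≤ 1 for prefix-free code
Calculating: 2^(-3) + 2^(-3) + 2^(-7) + 2^(-7)
= 0.125 + 0.125 + 0.0078125 + 0.0078125
= 0.2656
Since 0.2656 ≤ 1, prefix-free code exists


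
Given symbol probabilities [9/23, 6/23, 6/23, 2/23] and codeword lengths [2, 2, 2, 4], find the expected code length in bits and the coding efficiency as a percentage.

Average length L = Σ p_i × l_i = 2.1739 bits
Entropy H = 1.8475 bits
Efficiency η = H/L × 100% = 84.99%


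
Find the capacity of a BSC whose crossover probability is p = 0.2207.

For BSC with error probability p:
C = 1 - H(p) where H(p) is binary entropy
H(0.2207) = -0.2207 × log₂(0.2207) - 0.7793 × log₂(0.7793)
H(p) = 0.7614
C = 1 - 0.7614 = 0.2386 bits/use


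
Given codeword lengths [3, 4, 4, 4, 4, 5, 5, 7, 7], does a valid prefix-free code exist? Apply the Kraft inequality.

Kraft inequality: Σ 2^(-l_i) ≤ 1 for prefix-free code
Calculating: 2^(-3) + 2^(-4) + 2^(-4) + 2^(-4) + 2^(-4) + 2^(-5) + 2^(-5) + 2^(-7) + 2^(-7)
= 0.125 + 0.0625 + 0.0625 + 0.0625 + 0.0625 + 0.03125 + 0.03125 + 0.0078125 + 0.0078125
= 0.4531
Since 0.4531 ≤ 1, prefix-free code exists


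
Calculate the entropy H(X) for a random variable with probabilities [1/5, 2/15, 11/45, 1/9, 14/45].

H(X) = -Σ p(x) log₂ p(x)
  -1/5 × log₂(1/5) = 0.4644
  -2/15 × log₂(2/15) = 0.3876
  -11/45 × log₂(11/45) = 0.4968
  -1/9 × log₂(1/9) = 0.3522
  -14/45 × log₂(14/45) = 0.5241
H(X) = 2.2251 bits


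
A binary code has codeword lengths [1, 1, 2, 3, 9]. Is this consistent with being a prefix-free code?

Kraft inequality: Σ 2^(-l_i) ≤ 1 for prefix-free code
Calculating: 2^(-1) + 2^(-1) + 2^(-2) + 2^(-3) + 2^(-9)
= 0.5 + 0.5 + 0.25 + 0.125 + 0.001953125
= 1.3770
Since 1.3770 > 1, prefix-free code does not exist


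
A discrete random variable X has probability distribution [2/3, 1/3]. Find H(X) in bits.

H(X) = -Σ p(x) log₂ p(x)
  -2/3 × log₂(2/3) = 0.3900
  -1/3 × log₂(1/3) = 0.5283
H(X) = 0.9183 bits


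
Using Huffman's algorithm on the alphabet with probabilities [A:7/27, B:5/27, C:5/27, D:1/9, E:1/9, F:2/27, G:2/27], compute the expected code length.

Huffman tree construction:
Combine smallest probabilities repeatedly
Resulting codes:
  A: 10 (length 2)
  B: 111 (length 3)
  C: 00 (length 2)
  D: 010 (length 3)
  E: 011 (length 3)
  F: 1100 (length 4)
  G: 1101 (length 4)
Average length = Σ p(s) × length(s) = 2.7037 bits


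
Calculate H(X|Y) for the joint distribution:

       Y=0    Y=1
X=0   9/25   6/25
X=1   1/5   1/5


H(X|Y) = Σ_y p(y) H(X|Y=y)
  p(Y=0) = 14/25, H(X|Y=0) = 0.9403
  p(Y=1) = 11/25, H(X|Y=1) = 0.9940
H(X|Y) = 0.5600×0.9403 + 0.4400×0.9940 = 0.9639 bits


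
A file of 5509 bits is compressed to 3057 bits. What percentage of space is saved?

Space savings = (1 - Compressed/Original) × 100%
= (1 - 3057/5509) × 100%
= 44.51%


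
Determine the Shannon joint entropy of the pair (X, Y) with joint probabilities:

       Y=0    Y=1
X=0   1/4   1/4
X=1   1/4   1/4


H(X,Y) = -Σ p(x,y) log₂ p(x,y)
  p(0,0)=1/4: -0.2500 × log₂(0.2500) = 0.5000
  p(0,1)=1/4: -0.2500 × log₂(0.2500) = 0.5000
  p(1,0)=1/4: -0.2500 × log₂(0.2500) = 0.5000
  p(1,1)=1/4: -0.2500 × log₂(0.2500) = 0.5000
H(X,Y) = 2.0000 bits


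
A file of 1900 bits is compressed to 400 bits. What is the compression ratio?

Compression ratio = Original / Compressed
= 1900 / 400 = 4.75:1


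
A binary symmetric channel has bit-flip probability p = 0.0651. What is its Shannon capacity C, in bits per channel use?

For BSC with error probability p:
C = 1 - H(p) where H(p) is binary entropy
H(0.0651) = -0.0651 × log₂(0.0651) - 0.9349 × log₂(0.9349)
H(p) = 0.3474
C = 1 - 0.3474 = 0.6526 bits/use


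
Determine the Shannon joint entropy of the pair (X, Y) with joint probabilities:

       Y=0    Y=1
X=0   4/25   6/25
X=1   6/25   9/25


H(X,Y) = -Σ p(x,y) log₂ p(x,y)
  p(0,0)=4/25: -0.1600 × log₂(0.1600) = 0.4230
  p(0,1)=6/25: -0.2400 × log₂(0.2400) = 0.4941
  p(1,0)=6/25: -0.2400 × log₂(0.2400) = 0.4941
  p(1,1)=9/25: -0.3600 × log₂(0.3600) = 0.5306
H(X,Y) = 1.9419 bits


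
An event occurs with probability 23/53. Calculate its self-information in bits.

Information content I(x) = -log₂(p(x))
I = -log₂(23/53) = -log₂(0.4340)
I = 1.2044 bits


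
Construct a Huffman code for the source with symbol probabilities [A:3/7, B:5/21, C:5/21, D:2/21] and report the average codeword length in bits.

Huffman tree construction:
Combine smallest probabilities repeatedly
Resulting codes:
  A: 0 (length 1)
  B: 111 (length 3)
  C: 10 (length 2)
  D: 110 (length 3)
Average length = Σ p(s) × length(s) = 1.9048 bits


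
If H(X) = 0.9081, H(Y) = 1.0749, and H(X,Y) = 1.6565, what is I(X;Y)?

I(X;Y) = H(X) + H(Y) - H(X,Y)
I(X;Y) = 0.9081 + 1.0749 - 1.6565 = 0.3265 bits


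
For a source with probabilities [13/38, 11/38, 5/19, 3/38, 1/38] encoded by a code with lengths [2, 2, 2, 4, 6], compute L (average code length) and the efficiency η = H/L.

Average length L = Σ p_i × l_i = 2.2632 bits
Entropy H = 1.9813 bits
Efficiency η = H/L × 100% = 87.54%


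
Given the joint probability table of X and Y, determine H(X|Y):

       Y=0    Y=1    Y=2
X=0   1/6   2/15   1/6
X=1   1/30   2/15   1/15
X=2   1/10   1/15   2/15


H(X|Y) = Σ_y p(y) H(X|Y=y)
  p(Y=0) = 3/10, H(X|Y=0) = 1.3516
  p(Y=1) = 1/3, H(X|Y=1) = 1.5219
  p(Y=2) = 11/30, H(X|Y=2) = 1.4949
H(X|Y) = 0.3000×1.3516 + 0.3333×1.5219 + 0.3667×1.4949 = 1.4609 bits


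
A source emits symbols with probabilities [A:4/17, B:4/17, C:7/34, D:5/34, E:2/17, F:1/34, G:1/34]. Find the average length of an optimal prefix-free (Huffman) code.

Huffman tree construction:
Combine smallest probabilities repeatedly
Resulting codes:
  A: 01 (length 2)
  B: 10 (length 2)
  C: 00 (length 2)
  D: 110 (length 3)
  E: 1111 (length 4)
  F: 11100 (length 5)
  G: 11101 (length 5)
Average length = Σ p(s) × length(s) = 2.5588 bits


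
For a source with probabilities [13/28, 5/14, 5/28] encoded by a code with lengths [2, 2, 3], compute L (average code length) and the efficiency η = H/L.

Average length L = Σ p_i × l_i = 2.1786 bits
Entropy H = 1.4883 bits
Efficiency η = H/L × 100% = 68.31%


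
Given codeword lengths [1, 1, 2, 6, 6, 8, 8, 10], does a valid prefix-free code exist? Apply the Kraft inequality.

Kraft inequality: Σ 2^(-l_i) ≤ 1 for prefix-free code
Calculating: 2^(-1) + 2^(-1) + 2^(-2) + 2^(-6) + 2^(-6) + 2^(-8) + 2^(-8) + 2^(-10)
= 0.5 + 0.5 + 0.25 + 0.015625 + 0.015625 + 0.00390625 + 0.00390625 + 0.0009765625
= 1.2900
Since 1.2900 > 1, prefix-free code does not exist


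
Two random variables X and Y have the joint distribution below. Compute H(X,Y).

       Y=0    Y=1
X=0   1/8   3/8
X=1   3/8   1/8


H(X,Y) = -Σ p(x,y) log₂ p(x,y)
  p(0,0)=1/8: -0.1250 × log₂(0.1250) = 0.3750
  p(0,1)=3/8: -0.3750 × log₂(0.3750) = 0.5306
  p(1,0)=3/8: -0.3750 × log₂(0.3750) = 0.5306
  p(1,1)=1/8: -0.1250 × log₂(0.1250) = 0.3750
H(X,Y) = 1.8113 bits


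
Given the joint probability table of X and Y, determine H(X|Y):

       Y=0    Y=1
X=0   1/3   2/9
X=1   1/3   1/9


H(X|Y) = Σ_y p(y) H(X|Y=y)
  p(Y=0) = 2/3, H(X|Y=0) = 1.0000
  p(Y=1) = 1/3, H(X|Y=1) = 0.9183
H(X|Y) = 0.6667×1.0000 + 0.3333×0.9183 = 0.9728 bits


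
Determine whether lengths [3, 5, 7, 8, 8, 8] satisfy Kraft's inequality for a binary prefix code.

Kraft inequality: Σ 2^(-l_i) ≤ 1 for prefix-free code
Calculating: 2^(-3) + 2^(-5) + 2^(-7) + 2^(-8) + 2^(-8) + 2^(-8)
= 0.125 + 0.03125 + 0.0078125 + 0.00390625 + 0.00390625 + 0.00390625
= 0.1758
Since 0.1758 ≤ 1, prefix-free code exists


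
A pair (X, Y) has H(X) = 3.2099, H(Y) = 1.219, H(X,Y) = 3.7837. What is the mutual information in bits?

I(X;Y) = H(X) + H(Y) - H(X,Y)
I(X;Y) = 3.2099 + 1.219 - 3.7837 = 0.6452 bits


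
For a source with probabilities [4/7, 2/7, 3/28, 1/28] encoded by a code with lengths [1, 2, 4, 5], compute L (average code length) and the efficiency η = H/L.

Average length L = Σ p_i × l_i = 1.7500 bits
Entropy H = 1.4947 bits
Efficiency η = H/L × 100% = 85.41%


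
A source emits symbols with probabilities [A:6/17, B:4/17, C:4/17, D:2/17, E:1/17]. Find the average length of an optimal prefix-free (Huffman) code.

Huffman tree construction:
Combine smallest probabilities repeatedly
Resulting codes:
  A: 11 (length 2)
  B: 01 (length 2)
  C: 10 (length 2)
  D: 001 (length 3)
  E: 000 (length 3)
Average length = Σ p(s) × length(s) = 2.1765 bits


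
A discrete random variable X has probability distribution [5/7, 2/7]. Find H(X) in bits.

H(X) = -Σ p(x) log₂ p(x)
  -5/7 × log₂(5/7) = 0.3467
  -2/7 × log₂(2/7) = 0.5164
H(X) = 0.8631 bits


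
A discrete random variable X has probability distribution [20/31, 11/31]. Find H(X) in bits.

H(X) = -Σ p(x) log₂ p(x)
  -20/31 × log₂(20/31) = 0.4079
  -11/31 × log₂(11/31) = 0.5304
H(X) = 0.9383 bits


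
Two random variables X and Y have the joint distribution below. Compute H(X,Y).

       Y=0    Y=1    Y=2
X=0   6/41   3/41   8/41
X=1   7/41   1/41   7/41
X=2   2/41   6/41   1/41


H(X,Y) = -Σ p(x,y) log₂ p(x,y)
  p(0,0)=6/41: -0.1463 × log₂(0.1463) = 0.4057
  p(0,1)=3/41: -0.0732 × log₂(0.0732) = 0.2760
  p(0,2)=8/41: -0.1951 × log₂(0.1951) = 0.4600
  p(1,0)=7/41: -0.1707 × log₂(0.1707) = 0.4354
  p(1,1)=1/41: -0.0244 × log₂(0.0244) = 0.1307
  p(1,2)=7/41: -0.1707 × log₂(0.1707) = 0.4354
  p(2,0)=2/41: -0.0488 × log₂(0.0488) = 0.2126
  p(2,1)=6/41: -0.1463 × log₂(0.1463) = 0.4057
  p(2,2)=1/41: -0.0244 × log₂(0.0244) = 0.1307
H(X,Y) = 2.8922 bits


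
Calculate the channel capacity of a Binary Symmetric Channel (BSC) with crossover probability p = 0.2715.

For BSC with error probability p:
C = 1 - H(p) where H(p) is binary entropy
H(0.2715) = -0.2715 × log₂(0.2715) - 0.7285 × log₂(0.7285)
H(p) = 0.8436
C = 1 - 0.8436 = 0.1564 bits/use


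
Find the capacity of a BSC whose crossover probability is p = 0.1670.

For BSC with error probability p:
C = 1 - H(p) where H(p) is binary entropy
H(0.1670) = -0.1670 × log₂(0.1670) - 0.8330 × log₂(0.8330)
H(p) = 0.6508
C = 1 - 0.6508 = 0.3492 bits/use


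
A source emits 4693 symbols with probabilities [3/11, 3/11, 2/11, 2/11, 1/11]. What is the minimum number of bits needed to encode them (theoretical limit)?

Entropy H = 2.2313 bits/symbol
Minimum bits = H × n = 2.2313 × 4693
= 10471.35 bits


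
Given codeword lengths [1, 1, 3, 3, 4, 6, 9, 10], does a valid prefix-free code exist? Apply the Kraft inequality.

Kraft inequality: Σ 2^(-l_i) ≤ 1 for prefix-free code
Calculating: 2^(-1) + 2^(-1) + 2^(-3) + 2^(-3) + 2^(-4) + 2^(-6) + 2^(-9) + 2^(-10)
= 0.5 + 0.5 + 0.125 + 0.125 + 0.0625 + 0.015625 + 0.001953125 + 0.0009765625
= 1.3311
Since 1.3311 > 1, prefix-free code does not exist


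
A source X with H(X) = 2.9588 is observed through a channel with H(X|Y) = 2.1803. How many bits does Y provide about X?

I(X;Y) = H(X) - H(X|Y)
I(X;Y) = 2.9588 - 2.1803 = 0.7785 bits


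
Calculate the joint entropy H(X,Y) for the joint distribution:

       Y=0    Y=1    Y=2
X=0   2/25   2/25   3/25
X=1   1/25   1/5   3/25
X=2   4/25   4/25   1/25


H(X,Y) = -Σ p(x,y) log₂ p(x,y)
  p(0,0)=2/25: -0.0800 × log₂(0.0800) = 0.2915
  p(0,1)=2/25: -0.0800 × log₂(0.0800) = 0.2915
  p(0,2)=3/25: -0.1200 × log₂(0.1200) = 0.3671
  p(1,0)=1/25: -0.0400 × log₂(0.0400) = 0.1858
  p(1,1)=1/5: -0.2000 × log₂(0.2000) = 0.4644
  p(1,2)=3/25: -0.1200 × log₂(0.1200) = 0.3671
  p(2,0)=4/25: -0.1600 × log₂(0.1600) = 0.4230
  p(2,1)=4/25: -0.1600 × log₂(0.1600) = 0.4230
  p(2,2)=1/25: -0.0400 × log₂(0.0400) = 0.1858
H(X,Y) = 2.9991 bits


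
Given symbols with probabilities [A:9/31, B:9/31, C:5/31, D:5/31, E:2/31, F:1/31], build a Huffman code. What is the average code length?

Huffman tree construction:
Combine smallest probabilities repeatedly
Resulting codes:
  A: 10 (length 2)
  B: 11 (length 2)
  C: 011 (length 3)
  D: 00 (length 2)
  E: 0101 (length 4)
  F: 0100 (length 4)
Average length = Σ p(s) × length(s) = 2.3548 bits


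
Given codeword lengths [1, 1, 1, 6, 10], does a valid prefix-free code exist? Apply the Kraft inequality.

Kraft inequality: Σ 2^(-l_i) ≤ 1 for prefix-free code
Calculating: 2^(-1) + 2^(-1) + 2^(-1) + 2^(-6) + 2^(-10)
= 0.5 + 0.5 + 0.5 + 0.015625 + 0.0009765625
= 1.5166
Since 1.5166 > 1, prefix-free code does not exist


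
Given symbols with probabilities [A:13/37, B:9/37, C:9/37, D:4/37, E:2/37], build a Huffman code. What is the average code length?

Huffman tree construction:
Combine smallest probabilities repeatedly
Resulting codes:
  A: 11 (length 2)
  B: 01 (length 2)
  C: 10 (length 2)
  D: 001 (length 3)
  E: 000 (length 3)
Average length = Σ p(s) × length(s) = 2.1622 bits


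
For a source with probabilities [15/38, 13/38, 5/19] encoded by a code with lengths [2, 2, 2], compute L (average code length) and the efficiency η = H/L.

Average length L = Σ p_i × l_i = 2.0000 bits
Entropy H = 1.5656 bits
Efficiency η = H/L × 100% = 78.28%


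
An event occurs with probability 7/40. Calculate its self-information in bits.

Information content I(x) = -log₂(p(x))
I = -log₂(7/40) = -log₂(0.1750)
I = 2.5146 bits


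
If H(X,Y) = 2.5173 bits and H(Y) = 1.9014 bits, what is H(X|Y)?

Chain rule: H(X,Y) = H(X|Y) + H(Y)
H(X|Y) = H(X,Y) - H(Y) = 2.5173 - 1.9014 = 0.6159 bits


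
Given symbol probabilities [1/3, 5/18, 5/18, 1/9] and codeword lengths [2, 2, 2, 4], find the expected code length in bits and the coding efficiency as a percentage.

Average length L = Σ p_i × l_i = 2.2222 bits
Entropy H = 1.9072 bits
Efficiency η = H/L × 100% = 85.82%


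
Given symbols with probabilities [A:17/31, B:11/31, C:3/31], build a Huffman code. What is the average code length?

Huffman tree construction:
Combine smallest probabilities repeatedly
Resulting codes:
  A: 1 (length 1)
  B: 01 (length 2)
  C: 00 (length 2)
Average length = Σ p(s) × length(s) = 1.4516 bits


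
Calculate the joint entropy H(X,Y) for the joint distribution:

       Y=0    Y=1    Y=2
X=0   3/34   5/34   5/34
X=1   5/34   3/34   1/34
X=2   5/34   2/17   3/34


H(X,Y) = -Σ p(x,y) log₂ p(x,y)
  p(0,0)=3/34: -0.0882 × log₂(0.0882) = 0.3090
  p(0,1)=5/34: -0.1471 × log₂(0.1471) = 0.4067
  p(0,2)=5/34: -0.1471 × log₂(0.1471) = 0.4067
  p(1,0)=5/34: -0.1471 × log₂(0.1471) = 0.4067
  p(1,1)=3/34: -0.0882 × log₂(0.0882) = 0.3090
  p(1,2)=1/34: -0.0294 × log₂(0.0294) = 0.1496
  p(2,0)=5/34: -0.1471 × log₂(0.1471) = 0.4067
  p(2,1)=2/17: -0.1176 × log₂(0.1176) = 0.3632
  p(2,2)=3/34: -0.0882 × log₂(0.0882) = 0.3090
H(X,Y) = 3.0668 bits


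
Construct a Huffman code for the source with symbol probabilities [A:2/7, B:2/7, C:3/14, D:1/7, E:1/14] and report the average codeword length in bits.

Huffman tree construction:
Combine smallest probabilities repeatedly
Resulting codes:
  A: 10 (length 2)
  B: 11 (length 2)
  C: 00 (length 2)
  D: 011 (length 3)
  E: 010 (length 3)
Average length = Σ p(s) × length(s) = 2.2143 bits


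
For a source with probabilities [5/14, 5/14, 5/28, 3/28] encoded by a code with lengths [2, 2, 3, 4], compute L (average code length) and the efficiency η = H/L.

Average length L = Σ p_i × l_i = 2.3929 bits
Entropy H = 1.8501 bits
Efficiency η = H/L × 100% = 77.32%


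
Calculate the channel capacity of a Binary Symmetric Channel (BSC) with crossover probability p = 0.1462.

For BSC with error probability p:
C = 1 - H(p) where H(p) is binary entropy
H(0.1462) = -0.1462 × log₂(0.1462) - 0.8538 × log₂(0.8538)
H(p) = 0.6002
C = 1 - 0.6002 = 0.3998 bits/use


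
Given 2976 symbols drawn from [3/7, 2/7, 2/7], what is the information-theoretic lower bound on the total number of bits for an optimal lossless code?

Entropy H = 1.5567 bits/symbol
Minimum bits = H × n = 1.5567 × 2976
= 4632.61 bits


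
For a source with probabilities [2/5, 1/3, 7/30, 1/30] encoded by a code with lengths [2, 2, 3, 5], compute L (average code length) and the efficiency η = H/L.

Average length L = Σ p_i × l_i = 2.3333 bits
Entropy H = 1.7105 bits
Efficiency η = H/L × 100% = 73.31%


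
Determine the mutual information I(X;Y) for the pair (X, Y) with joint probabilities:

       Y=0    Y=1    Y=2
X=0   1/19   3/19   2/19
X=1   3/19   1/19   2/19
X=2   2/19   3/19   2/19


H(X) = 1.5810, H(Y) = 1.5810, H(X,Y) = 3.0761
I(X;Y) = H(X) + H(Y) - H(X,Y) = 0.0860 bits


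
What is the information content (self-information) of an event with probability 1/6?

Information content I(x) = -log₂(p(x))
I = -log₂(1/6) = -log₂(0.1667)
I = 2.5850 bits


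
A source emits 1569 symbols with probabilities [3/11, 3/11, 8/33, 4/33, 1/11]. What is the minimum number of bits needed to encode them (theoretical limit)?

Entropy H = 2.2016 bits/symbol
Minimum bits = H × n = 2.2016 × 1569
= 3454.25 bits


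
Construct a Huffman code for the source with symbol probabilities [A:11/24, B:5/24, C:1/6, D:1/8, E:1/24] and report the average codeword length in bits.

Huffman tree construction:
Combine smallest probabilities repeatedly
Resulting codes:
  A: 0 (length 1)
  B: 10 (length 2)
  C: 110 (length 3)
  D: 1111 (length 4)
  E: 1110 (length 4)
Average length = Σ p(s) × length(s) = 2.0417 bits


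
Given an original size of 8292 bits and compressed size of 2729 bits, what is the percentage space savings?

Space savings = (1 - Compressed/Original) × 100%
= (1 - 2729/8292) × 100%
= 67.09%


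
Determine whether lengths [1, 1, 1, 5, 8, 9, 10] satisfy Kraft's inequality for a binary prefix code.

Kraft inequality: Σ 2^(-l_i) ≤ 1 for prefix-free code
Calculating: 2^(-1) + 2^(-1) + 2^(-1) + 2^(-5) + 2^(-8) + 2^(-9) + 2^(-10)
= 0.5 + 0.5 + 0.5 + 0.03125 + 0.00390625 + 0.001953125 + 0.0009765625
= 1.5381
Since 1.5381 > 1, prefix-free code does not exist


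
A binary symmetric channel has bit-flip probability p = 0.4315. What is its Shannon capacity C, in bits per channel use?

For BSC with error probability p:
C = 1 - H(p) where H(p) is binary entropy
H(0.4315) = -0.4315 × log₂(0.4315) - 0.5685 × log₂(0.5685)
H(p) = 0.9864
C = 1 - 0.9864 = 0.0136 bits/use


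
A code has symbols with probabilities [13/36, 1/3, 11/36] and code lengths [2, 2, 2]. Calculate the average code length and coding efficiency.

Average length L = Σ p_i × l_i = 2.0000 bits
Entropy H = 1.5816 bits
Efficiency η = H/L × 100% = 79.08%


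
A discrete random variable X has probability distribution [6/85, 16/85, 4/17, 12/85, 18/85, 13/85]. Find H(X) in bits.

H(X) = -Σ p(x) log₂ p(x)
  -6/85 × log₂(6/85) = 0.2700
  -16/85 × log₂(16/85) = 0.4535
  -4/17 × log₂(4/17) = 0.4912
  -12/85 × log₂(12/85) = 0.3987
  -18/85 × log₂(18/85) = 0.4742
  -13/85 × log₂(13/85) = 0.4143
H(X) = 2.5020 bits


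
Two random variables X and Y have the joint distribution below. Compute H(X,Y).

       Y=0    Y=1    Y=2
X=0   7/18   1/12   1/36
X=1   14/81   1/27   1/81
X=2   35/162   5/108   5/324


H(X,Y) = -Σ p(x,y) log₂ p(x,y)
  p(0,0)=7/18: -0.3889 × log₂(0.3889) = 0.5299
  p(0,1)=1/12: -0.0833 × log₂(0.0833) = 0.2987
  p(0,2)=1/36: -0.0278 × log₂(0.0278) = 0.1436
  p(1,0)=14/81: -0.1728 × log₂(0.1728) = 0.4377
  p(1,1)=1/27: -0.0370 × log₂(0.0370) = 0.1761
  p(1,2)=1/81: -0.0123 × log₂(0.0123) = 0.0783
  p(2,0)=35/162: -0.2160 × log₂(0.2160) = 0.4776
  p(2,1)=5/108: -0.0463 × log₂(0.0463) = 0.2052
  p(2,2)=5/324: -0.0154 × log₂(0.0154) = 0.0929
H(X,Y) = 2.4400 bits


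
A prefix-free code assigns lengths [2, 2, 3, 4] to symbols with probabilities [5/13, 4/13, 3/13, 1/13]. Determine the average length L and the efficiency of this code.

Average length L = Σ p_i × l_i = 2.3846 bits
Entropy H = 1.8262 bits
Efficiency η = H/L × 100% = 76.58%


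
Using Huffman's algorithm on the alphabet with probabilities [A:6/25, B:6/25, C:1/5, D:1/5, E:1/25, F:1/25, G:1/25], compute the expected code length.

Huffman tree construction:
Combine smallest probabilities repeatedly
Resulting codes:
  A: 01 (length 2)
  B: 10 (length 2)
  C: 111 (length 3)
  D: 00 (length 2)
  E: 11010 (length 5)
  F: 11011 (length 5)
  G: 1100 (length 4)
Average length = Σ p(s) × length(s) = 2.5200 bits


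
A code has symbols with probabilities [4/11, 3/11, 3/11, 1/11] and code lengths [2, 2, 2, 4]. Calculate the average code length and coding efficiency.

Average length L = Σ p_i × l_i = 2.1818 bits
Entropy H = 1.8676 bits
Efficiency η = H/L × 100% = 85.60%


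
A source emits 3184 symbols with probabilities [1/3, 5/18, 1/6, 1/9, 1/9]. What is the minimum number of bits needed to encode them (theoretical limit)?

Entropy H = 2.1769 bits/symbol
Minimum bits = H × n = 2.1769 × 3184
= 6931.28 bits


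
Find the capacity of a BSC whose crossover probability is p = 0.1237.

For BSC with error probability p:
C = 1 - H(p) where H(p) is binary entropy
H(0.1237) = -0.1237 × log₂(0.1237) - 0.8763 × log₂(0.8763)
H(p) = 0.5399
C = 1 - 0.5399 = 0.4601 bits/use


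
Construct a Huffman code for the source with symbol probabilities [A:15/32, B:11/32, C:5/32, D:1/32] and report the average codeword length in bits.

Huffman tree construction:
Combine smallest probabilities repeatedly
Resulting codes:
  A: 0 (length 1)
  B: 11 (length 2)
  C: 101 (length 3)
  D: 100 (length 3)
Average length = Σ p(s) × length(s) = 1.7188 bits


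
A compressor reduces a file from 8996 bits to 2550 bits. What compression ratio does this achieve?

Compression ratio = Original / Compressed
= 8996 / 2550 = 3.53:1


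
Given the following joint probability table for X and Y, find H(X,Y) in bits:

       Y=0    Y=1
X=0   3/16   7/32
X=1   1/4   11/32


H(X,Y) = -Σ p(x,y) log₂ p(x,y)
  p(0,0)=3/16: -0.1875 × log₂(0.1875) = 0.4528
  p(0,1)=7/32: -0.2188 × log₂(0.2188) = 0.4796
  p(1,0)=1/4: -0.2500 × log₂(0.2500) = 0.5000
  p(1,1)=11/32: -0.3438 × log₂(0.3438) = 0.5296
H(X,Y) = 1.9620 bits


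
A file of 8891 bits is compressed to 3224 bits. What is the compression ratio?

Compression ratio = Original / Compressed
= 8891 / 3224 = 2.76:1


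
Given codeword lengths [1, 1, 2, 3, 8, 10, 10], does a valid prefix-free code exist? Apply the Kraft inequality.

Kraft inequality: Σ 2^(-l_i) ≤ 1 for prefix-free code
Calculating: 2^(-1) + 2^(-1) + 2^(-2) + 2^(-3) + 2^(-8) + 2^(-10) + 2^(-10)
= 0.5 + 0.5 + 0.25 + 0.125 + 0.00390625 + 0.0009765625 + 0.0009765625
= 1.3809
Since 1.3809 > 1, prefix-free code does not exist


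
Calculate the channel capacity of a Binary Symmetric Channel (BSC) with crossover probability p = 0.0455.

For BSC with error probability p:
C = 1 - H(p) where H(p) is binary entropy
H(0.0455) = -0.0455 × log₂(0.0455) - 0.9545 × log₂(0.9545)
H(p) = 0.2670
C = 1 - 0.2670 = 0.7330 bits/use


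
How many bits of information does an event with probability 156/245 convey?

Information content I(x) = -log₂(p(x))
I = -log₂(156/245) = -log₂(0.6367)
I = 0.6512 bits


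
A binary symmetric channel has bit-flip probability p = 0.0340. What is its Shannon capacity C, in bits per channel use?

For BSC with error probability p:
C = 1 - H(p) where H(p) is binary entropy
H(0.0340) = -0.0340 × log₂(0.0340) - 0.9660 × log₂(0.9660)
H(p) = 0.2141
C = 1 - 0.2141 = 0.7859 bits/use


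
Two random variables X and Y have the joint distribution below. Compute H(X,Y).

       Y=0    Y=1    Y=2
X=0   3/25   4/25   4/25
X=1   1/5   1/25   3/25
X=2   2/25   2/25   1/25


H(X,Y) = -Σ p(x,y) log₂ p(x,y)
  p(0,0)=3/25: -0.1200 × log₂(0.1200) = 0.3671
  p(0,1)=4/25: -0.1600 × log₂(0.1600) = 0.4230
  p(0,2)=4/25: -0.1600 × log₂(0.1600) = 0.4230
  p(1,0)=1/5: -0.2000 × log₂(0.2000) = 0.4644
  p(1,1)=1/25: -0.0400 × log₂(0.0400) = 0.1858
  p(1,2)=3/25: -0.1200 × log₂(0.1200) = 0.3671
  p(2,0)=2/25: -0.0800 × log₂(0.0800) = 0.2915
  p(2,1)=2/25: -0.0800 × log₂(0.0800) = 0.2915
  p(2,2)=1/25: -0.0400 × log₂(0.0400) = 0.1858
H(X,Y) = 2.9991 bits


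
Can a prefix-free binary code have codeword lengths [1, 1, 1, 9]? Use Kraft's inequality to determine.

Kraft inequality: Σ 2^(-l_i) ≤ 1 for prefix-free code
Calculating: 2^(-1) + 2^(-1) + 2^(-1) + 2^(-9)
= 0.5 + 0.5 + 0.5 + 0.001953125
= 1.5020
Since 1.5020 > 1, prefix-free code does not exist


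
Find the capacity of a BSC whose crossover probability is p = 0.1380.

For BSC with error probability p:
C = 1 - H(p) where H(p) is binary entropy
H(0.1380) = -0.1380 × log₂(0.1380) - 0.8620 × log₂(0.8620)
H(p) = 0.5790
C = 1 - 0.5790 = 0.4210 bits/use


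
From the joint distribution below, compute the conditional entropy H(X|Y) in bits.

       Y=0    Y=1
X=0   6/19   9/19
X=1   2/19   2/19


H(X|Y) = Σ_y p(y) H(X|Y=y)
  p(Y=0) = 8/19, H(X|Y=0) = 0.8113
  p(Y=1) = 11/19, H(X|Y=1) = 0.6840
H(X|Y) = 0.4211×0.8113 + 0.5789×0.6840 = 0.7376 bits


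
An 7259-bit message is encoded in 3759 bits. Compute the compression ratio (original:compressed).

Compression ratio = Original / Compressed
= 7259 / 3759 = 1.93:1


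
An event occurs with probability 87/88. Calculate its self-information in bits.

Information content I(x) = -log₂(p(x))
I = -log₂(87/88) = -log₂(0.9886)
I = 0.0165 bits


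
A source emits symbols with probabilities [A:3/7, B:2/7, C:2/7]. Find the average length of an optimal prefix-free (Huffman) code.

Huffman tree construction:
Combine smallest probabilities repeatedly
Resulting codes:
  A: 0 (length 1)
  B: 10 (length 2)
  C: 11 (length 2)
Average length = Σ p(s) × length(s) = 1.5714 bits


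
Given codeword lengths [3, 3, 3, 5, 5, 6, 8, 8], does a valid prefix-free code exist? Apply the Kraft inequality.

Kraft inequality: Σ 2^(-l_i) ≤ 1 for prefix-free code
Calculating: 2^(-3) + 2^(-3) + 2^(-3) + 2^(-5) + 2^(-5) + 2^(-6) + 2^(-8) + 2^(-8)
= 0.125 + 0.125 + 0.125 + 0.03125 + 0.03125 + 0.015625 + 0.00390625 + 0.00390625
= 0.4609
Since 0.4609 ≤ 1, prefix-free code exists


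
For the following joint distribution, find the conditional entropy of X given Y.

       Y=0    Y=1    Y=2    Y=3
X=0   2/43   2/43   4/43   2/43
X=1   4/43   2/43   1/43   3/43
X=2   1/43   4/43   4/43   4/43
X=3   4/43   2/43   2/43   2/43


H(X|Y) = Σ_y p(y) H(X|Y=y)
  p(Y=0) = 11/43, H(X|Y=0) = 1.8231
  p(Y=1) = 10/43, H(X|Y=1) = 1.9219
  p(Y=2) = 11/43, H(X|Y=2) = 1.8231
  p(Y=3) = 11/43, H(X|Y=3) = 1.9363
H(X|Y) = 0.2558×1.8231 + 0.2326×1.9219 + 0.2558×1.8231 + 0.2558×1.9363 = 1.8750 bits


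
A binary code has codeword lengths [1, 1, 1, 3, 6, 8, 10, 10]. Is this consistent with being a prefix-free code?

Kraft inequality: Σ 2^(-l_i) ≤ 1 for prefix-free code
Calculating: 2^(-1) + 2^(-1) + 2^(-1) + 2^(-3) + 2^(-6) + 2^(-8) + 2^(-10) + 2^(-10)
= 0.5 + 0.5 + 0.5 + 0.125 + 0.015625 + 0.00390625 + 0.0009765625 + 0.0009765625
= 1.6465
Since 1.6465 > 1, prefix-free code does not exist


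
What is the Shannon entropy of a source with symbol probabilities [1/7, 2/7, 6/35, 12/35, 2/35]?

H(X) = -Σ p(x) log₂ p(x)
  -1/7 × log₂(1/7) = 0.4011
  -2/7 × log₂(2/7) = 0.5164
  -6/35 × log₂(6/35) = 0.4362
  -12/35 × log₂(12/35) = 0.5295
  -2/35 × log₂(2/35) = 0.2360
H(X) = 2.1190 bits


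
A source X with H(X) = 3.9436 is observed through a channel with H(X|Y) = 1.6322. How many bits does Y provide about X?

I(X;Y) = H(X) - H(X|Y)
I(X;Y) = 3.9436 - 1.6322 = 2.3114 bits


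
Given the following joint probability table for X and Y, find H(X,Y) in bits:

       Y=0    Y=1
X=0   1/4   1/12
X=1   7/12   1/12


H(X,Y) = -Σ p(x,y) log₂ p(x,y)
  p(0,0)=1/4: -0.2500 × log₂(0.2500) = 0.5000
  p(0,1)=1/12: -0.0833 × log₂(0.0833) = 0.2987
  p(1,0)=7/12: -0.5833 × log₂(0.5833) = 0.4536
  p(1,1)=1/12: -0.0833 × log₂(0.0833) = 0.2987
H(X,Y) = 1.5511 bits


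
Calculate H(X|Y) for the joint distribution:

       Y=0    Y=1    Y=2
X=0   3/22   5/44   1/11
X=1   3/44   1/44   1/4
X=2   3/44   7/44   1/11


H(X|Y) = Σ_y p(y) H(X|Y=y)
  p(Y=0) = 3/11, H(X|Y=0) = 1.5000
  p(Y=1) = 13/44, H(X|Y=1) = 1.2957
  p(Y=2) = 19/44, H(X|Y=2) = 1.4030
H(X|Y) = 0.2727×1.5000 + 0.2955×1.2957 + 0.4318×1.4030 = 1.3978 bits


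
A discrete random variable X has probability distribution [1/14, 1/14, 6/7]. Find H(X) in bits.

H(X) = -Σ p(x) log₂ p(x)
  -1/14 × log₂(1/14) = 0.2720
  -1/14 × log₂(1/14) = 0.2720
  -6/7 × log₂(6/7) = 0.1906
H(X) = 0.7345 bits


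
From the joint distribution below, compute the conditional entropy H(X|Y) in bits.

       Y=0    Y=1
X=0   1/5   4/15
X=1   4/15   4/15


H(X|Y) = Σ_y p(y) H(X|Y=y)
  p(Y=0) = 7/15, H(X|Y=0) = 0.9852
  p(Y=1) = 8/15, H(X|Y=1) = 1.0000
H(X|Y) = 0.4667×0.9852 + 0.5333×1.0000 = 0.9931 bits
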